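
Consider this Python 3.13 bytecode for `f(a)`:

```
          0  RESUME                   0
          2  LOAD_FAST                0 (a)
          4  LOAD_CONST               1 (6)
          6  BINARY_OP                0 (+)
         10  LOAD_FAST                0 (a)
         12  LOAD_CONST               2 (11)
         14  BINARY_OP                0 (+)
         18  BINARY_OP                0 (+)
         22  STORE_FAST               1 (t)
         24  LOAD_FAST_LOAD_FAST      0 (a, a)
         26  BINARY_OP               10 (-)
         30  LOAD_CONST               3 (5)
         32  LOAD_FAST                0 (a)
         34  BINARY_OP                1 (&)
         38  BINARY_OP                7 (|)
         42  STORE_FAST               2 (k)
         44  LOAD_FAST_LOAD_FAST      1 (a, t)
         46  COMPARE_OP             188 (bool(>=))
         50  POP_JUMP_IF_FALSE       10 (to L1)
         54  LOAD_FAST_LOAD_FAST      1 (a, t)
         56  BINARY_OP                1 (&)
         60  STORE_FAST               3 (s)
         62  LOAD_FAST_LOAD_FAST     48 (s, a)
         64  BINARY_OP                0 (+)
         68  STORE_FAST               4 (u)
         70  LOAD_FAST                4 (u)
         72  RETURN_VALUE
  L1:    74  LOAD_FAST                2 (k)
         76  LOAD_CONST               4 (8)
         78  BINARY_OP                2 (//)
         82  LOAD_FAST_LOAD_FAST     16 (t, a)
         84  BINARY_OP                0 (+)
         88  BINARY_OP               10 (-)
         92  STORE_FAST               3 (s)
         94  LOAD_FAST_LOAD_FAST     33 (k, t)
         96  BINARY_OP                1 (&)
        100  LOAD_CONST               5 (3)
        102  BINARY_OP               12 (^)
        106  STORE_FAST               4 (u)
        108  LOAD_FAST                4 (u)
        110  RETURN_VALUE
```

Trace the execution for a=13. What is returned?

LOAD_FAST a → push 13. Stack: [13]
LOAD_CONST → push 6. Stack: [13, 6]
BINARY_OP + → 13 + 6 = 19. Stack: [19]
LOAD_FAST a → push 13. Stack: [19, 13]
LOAD_CONST → push 11. Stack: [19, 13, 11]
BINARY_OP + → 13 + 11 = 24. Stack: [19, 24]
BINARY_OP + → 19 + 24 = 43. Stack: [43]
STORE_FAST t → t=43. Stack: []
LOAD_FAST_LOAD_FAST a,a → push 13,13. Stack: [13, 13]
BINARY_OP - → 13 - 13 = 0. Stack: [0]
LOAD_CONST → push 5. Stack: [0, 5]
LOAD_FAST a → push 13. Stack: [0, 5, 13]
BINARY_OP & → 5 & 13 = 5. Stack: [0, 5]
BINARY_OP | → 0 | 5 = 5. Stack: [5]
STORE_FAST k → k=5. Stack: []
LOAD_FAST_LOAD_FAST a,t → push 13,43. Stack: [13, 43]
COMPARE_OP bool(>=) → 13 vs 43 = False. Stack: [False]
POP_JUMP_IF_FALSE → pop False; jump. Stack: []
LOAD_FAST k → push 5. Stack: [5]
LOAD_CONST → push 8. Stack: [5, 8]
BINARY_OP // → 5 // 8 = 0. Stack: [0]
LOAD_FAST_LOAD_FAST t,a → push 43,13. Stack: [0, 43, 13]
BINARY_OP + → 43 + 13 = 56. Stack: [0, 56]
BINARY_OP - → 0 - 56 = -56. Stack: [-56]
STORE_FAST s → s=-56. Stack: []
LOAD_FAST_LOAD_FAST k,t → push 5,43. Stack: [5, 43]
BINARY_OP & → 5 & 43 = 1. Stack: [1]
LOAD_CONST → push 3. Stack: [1, 3]
BINARY_OP ^ → 1 ^ 3 = 2. Stack: [2]
STORE_FAST u → u=2. Stack: []
LOAD_FAST u → push 2. Stack: [2]
RETURN_VALUE → return 2.

2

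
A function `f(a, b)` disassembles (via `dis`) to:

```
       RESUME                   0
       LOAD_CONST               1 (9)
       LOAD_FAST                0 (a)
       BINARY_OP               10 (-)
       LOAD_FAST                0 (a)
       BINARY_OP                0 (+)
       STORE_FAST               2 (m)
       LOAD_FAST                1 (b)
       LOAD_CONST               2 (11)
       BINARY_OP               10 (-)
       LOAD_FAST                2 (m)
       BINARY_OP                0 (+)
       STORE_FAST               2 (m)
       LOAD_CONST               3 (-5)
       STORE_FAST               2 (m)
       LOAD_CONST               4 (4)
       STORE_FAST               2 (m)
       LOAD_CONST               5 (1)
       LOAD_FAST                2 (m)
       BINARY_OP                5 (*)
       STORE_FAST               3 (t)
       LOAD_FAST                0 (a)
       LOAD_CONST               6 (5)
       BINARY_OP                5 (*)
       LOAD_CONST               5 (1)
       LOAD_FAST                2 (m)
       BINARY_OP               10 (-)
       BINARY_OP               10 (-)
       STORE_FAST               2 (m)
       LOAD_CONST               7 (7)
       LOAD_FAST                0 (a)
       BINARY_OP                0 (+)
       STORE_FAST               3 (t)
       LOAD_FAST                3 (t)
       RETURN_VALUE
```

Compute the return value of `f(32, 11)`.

39

LOAD_CONST → push 9. Stack: [9]
LOAD_FAST a → push 32. Stack: [9, 32]
BINARY_OP - → 9 - 32 = -23. Stack: [-23]
LOAD_FAST a → push 32. Stack: [-23, 32]
BINARY_OP + → -23 + 32 = 9. Stack: [9]
STORE_FAST m → m=9. Stack: []
LOAD_FAST b → push 11. Stack: [11]
LOAD_CONST → push 11. Stack: [11, 11]
BINARY_OP - → 11 - 11 = 0. Stack: [0]
LOAD_FAST m → push 9. Stack: [0, 9]
BINARY_OP + → 0 + 9 = 9. Stack: [9]
STORE_FAST m → m=9. Stack: []
LOAD_CONST → push -5. Stack: [-5]
STORE_FAST m → m=-5. Stack: []
LOAD_CONST → push 4. Stack: [4]
STORE_FAST m → m=4. Stack: []
LOAD_CONST → push 1. Stack: [1]
LOAD_FAST m → push 4. Stack: [1, 4]
BINARY_OP * → 1 * 4 = 4. Stack: [4]
STORE_FAST t → t=4. Stack: []
LOAD_FAST a → push 32. Stack: [32]
LOAD_CONST → push 5. Stack: [32, 5]
BINARY_OP * → 32 * 5 = 160. Stack: [160]
LOAD_CONST → push 1. Stack: [160, 1]
LOAD_FAST m → push 4. Stack: [160, 1, 4]
BINARY_OP - → 1 - 4 = -3. Stack: [160, -3]
BINARY_OP - → 160 - -3 = 163. Stack: [163]
STORE_FAST m → m=163. Stack: []
LOAD_CONST → push 7. Stack: [7]
LOAD_FAST a → push 32. Stack: [7, 32]
BINARY_OP + → 7 + 32 = 39. Stack: [39]
STORE_FAST t → t=39. Stack: []
LOAD_FAST t → push 39. Stack: [39]
RETURN_VALUE → return 39.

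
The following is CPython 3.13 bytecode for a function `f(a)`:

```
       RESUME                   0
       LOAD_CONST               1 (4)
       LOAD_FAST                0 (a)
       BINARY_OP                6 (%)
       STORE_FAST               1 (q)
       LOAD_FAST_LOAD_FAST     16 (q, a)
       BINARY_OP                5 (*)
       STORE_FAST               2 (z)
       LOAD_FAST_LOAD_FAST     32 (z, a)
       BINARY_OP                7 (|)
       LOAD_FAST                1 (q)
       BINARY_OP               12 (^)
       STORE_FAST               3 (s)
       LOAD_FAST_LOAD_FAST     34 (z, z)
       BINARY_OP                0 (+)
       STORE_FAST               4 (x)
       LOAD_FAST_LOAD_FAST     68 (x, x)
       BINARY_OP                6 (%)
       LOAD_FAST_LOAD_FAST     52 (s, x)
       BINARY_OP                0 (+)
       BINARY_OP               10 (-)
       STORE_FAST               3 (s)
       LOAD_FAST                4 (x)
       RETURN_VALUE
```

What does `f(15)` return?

LOAD_CONST → push 4. Stack: [4]
LOAD_FAST a → push 15. Stack: [4, 15]
BINARY_OP % → 4 % 15 = 4. Stack: [4]
STORE_FAST q → q=4. Stack: []
LOAD_FAST_LOAD_FAST q,a → push 4,15. Stack: [4, 15]
BINARY_OP * → 4 * 15 = 60. Stack: [60]
STORE_FAST z → z=60. Stack: []
LOAD_FAST_LOAD_FAST z,a → push 60,15. Stack: [60, 15]
BINARY_OP | → 60 | 15 = 63. Stack: [63]
LOAD_FAST q → push 4. Stack: [63, 4]
BINARY_OP ^ → 63 ^ 4 = 59. Stack: [59]
STORE_FAST s → s=59. Stack: []
LOAD_FAST_LOAD_FAST z,z → push 60,60. Stack: [60, 60]
BINARY_OP + → 60 + 60 = 120. Stack: [120]
STORE_FAST x → x=120. Stack: []
LOAD_FAST_LOAD_FAST x,x → push 120,120. Stack: [120, 120]
BINARY_OP % → 120 % 120 = 0. Stack: [0]
LOAD_FAST_LOAD_FAST s,x → push 59,120. Stack: [0, 59, 120]
BINARY_OP + → 59 + 120 = 179. Stack: [0, 179]
BINARY_OP - → 0 - 179 = -179. Stack: [-179]
STORE_FAST s → s=-179. Stack: []
LOAD_FAST x → push 120. Stack: [120]
RETURN_VALUE → return 120.

120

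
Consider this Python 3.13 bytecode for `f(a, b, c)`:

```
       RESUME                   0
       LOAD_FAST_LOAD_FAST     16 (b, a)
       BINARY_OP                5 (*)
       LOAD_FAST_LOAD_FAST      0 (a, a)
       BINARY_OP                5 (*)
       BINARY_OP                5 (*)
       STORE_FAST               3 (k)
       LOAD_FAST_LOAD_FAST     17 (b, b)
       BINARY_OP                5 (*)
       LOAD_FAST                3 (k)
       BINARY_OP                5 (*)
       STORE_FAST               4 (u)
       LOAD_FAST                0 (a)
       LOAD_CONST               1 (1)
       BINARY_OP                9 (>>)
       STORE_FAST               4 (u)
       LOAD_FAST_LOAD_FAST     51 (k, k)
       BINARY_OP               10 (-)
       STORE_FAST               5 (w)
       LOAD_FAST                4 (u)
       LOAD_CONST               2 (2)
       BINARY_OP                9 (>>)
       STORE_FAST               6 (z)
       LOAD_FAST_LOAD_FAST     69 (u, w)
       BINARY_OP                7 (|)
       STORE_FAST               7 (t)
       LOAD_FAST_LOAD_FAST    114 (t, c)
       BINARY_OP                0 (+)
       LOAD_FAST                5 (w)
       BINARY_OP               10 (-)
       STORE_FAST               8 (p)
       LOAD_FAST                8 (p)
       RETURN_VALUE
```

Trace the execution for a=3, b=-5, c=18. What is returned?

LOAD_FAST_LOAD_FAST b,a → push -5,3. Stack: [-5, 3]
BINARY_OP * → -5 * 3 = -15. Stack: [-15]
LOAD_FAST_LOAD_FAST a,a → push 3,3. Stack: [-15, 3, 3]
BINARY_OP * → 3 * 3 = 9. Stack: [-15, 9]
BINARY_OP * → -15 * 9 = -135. Stack: [-135]
STORE_FAST k → k=-135. Stack: []
LOAD_FAST_LOAD_FAST b,b → push -5,-5. Stack: [-5, -5]
BINARY_OP * → -5 * -5 = 25. Stack: [25]
LOAD_FAST k → push -135. Stack: [25, -135]
BINARY_OP * → 25 * -135 = -3375. Stack: [-3375]
STORE_FAST u → u=-3375. Stack: []
LOAD_FAST a → push 3. Stack: [3]
LOAD_CONST → push 1. Stack: [3, 1]
BINARY_OP >> → 3 >> 1 = 1. Stack: [1]
STORE_FAST u → u=1. Stack: []
LOAD_FAST_LOAD_FAST k,k → push -135,-135. Stack: [-135, -135]
BINARY_OP - → -135 - -135 = 0. Stack: [0]
STORE_FAST w → w=0. Stack: []
LOAD_FAST u → push 1. Stack: [1]
LOAD_CONST → push 2. Stack: [1, 2]
BINARY_OP >> → 1 >> 2 = 0. Stack: [0]
STORE_FAST z → z=0. Stack: []
LOAD_FAST_LOAD_FAST u,w → push 1,0. Stack: [1, 0]
BINARY_OP | → 1 | 0 = 1. Stack: [1]
STORE_FAST t → t=1. Stack: []
LOAD_FAST_LOAD_FAST t,c → push 1,18. Stack: [1, 18]
BINARY_OP + → 1 + 18 = 19. Stack: [19]
LOAD_FAST w → push 0. Stack: [19, 0]
BINARY_OP - → 19 - 0 = 19. Stack: [19]
STORE_FAST p → p=19. Stack: []
LOAD_FAST p → push 19. Stack: [19]
RETURN_VALUE → return 19.

19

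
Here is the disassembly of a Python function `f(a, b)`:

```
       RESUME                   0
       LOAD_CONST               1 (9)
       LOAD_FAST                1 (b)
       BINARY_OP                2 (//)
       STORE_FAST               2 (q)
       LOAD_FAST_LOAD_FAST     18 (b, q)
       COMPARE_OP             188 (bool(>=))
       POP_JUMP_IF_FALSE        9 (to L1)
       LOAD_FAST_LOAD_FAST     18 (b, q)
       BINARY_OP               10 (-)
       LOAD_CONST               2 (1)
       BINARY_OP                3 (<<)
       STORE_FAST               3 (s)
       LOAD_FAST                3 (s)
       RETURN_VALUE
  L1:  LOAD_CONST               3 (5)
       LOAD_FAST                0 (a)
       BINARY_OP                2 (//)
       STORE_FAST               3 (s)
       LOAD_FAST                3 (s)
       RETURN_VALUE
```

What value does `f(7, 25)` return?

LOAD_CONST → push 9. Stack: [9]
LOAD_FAST b → push 25. Stack: [9, 25]
BINARY_OP // → 9 // 25 = 0. Stack: [0]
STORE_FAST q → q=0. Stack: []
LOAD_FAST_LOAD_FAST b,q → push 25,0. Stack: [25, 0]
COMPARE_OP bool(>=) → 25 vs 0 = True. Stack: [True]
POP_JUMP_IF_FALSE → pop True; no jump. Stack: []
LOAD_FAST_LOAD_FAST b,q → push 25,0. Stack: [25, 0]
BINARY_OP - → 25 - 0 = 25. Stack: [25]
LOAD_CONST → push 1. Stack: [25, 1]
BINARY_OP << → 25 << 1 = 50. Stack: [50]
STORE_FAST s → s=50. Stack: []
LOAD_FAST s → push 50. Stack: [50]
RETURN_VALUE → return 50.

50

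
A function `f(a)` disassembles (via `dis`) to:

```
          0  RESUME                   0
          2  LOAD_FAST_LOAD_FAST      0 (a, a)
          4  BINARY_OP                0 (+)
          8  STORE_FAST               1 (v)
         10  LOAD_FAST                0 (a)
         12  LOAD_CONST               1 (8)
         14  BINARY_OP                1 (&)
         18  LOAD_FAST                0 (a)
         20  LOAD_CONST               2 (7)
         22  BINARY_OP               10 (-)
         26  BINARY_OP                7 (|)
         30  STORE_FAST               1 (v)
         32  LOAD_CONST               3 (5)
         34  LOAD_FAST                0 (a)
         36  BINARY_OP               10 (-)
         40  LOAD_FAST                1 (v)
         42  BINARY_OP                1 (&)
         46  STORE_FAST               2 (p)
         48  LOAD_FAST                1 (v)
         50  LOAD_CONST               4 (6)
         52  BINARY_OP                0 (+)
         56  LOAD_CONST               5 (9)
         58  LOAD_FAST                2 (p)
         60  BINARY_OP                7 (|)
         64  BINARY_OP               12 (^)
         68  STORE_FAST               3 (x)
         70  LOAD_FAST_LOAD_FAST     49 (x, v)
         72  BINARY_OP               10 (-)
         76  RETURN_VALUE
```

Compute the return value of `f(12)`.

LOAD_FAST_LOAD_FAST a,a → push 12,12. Stack: [12, 12]
BINARY_OP + → 12 + 12 = 24. Stack: [24]
STORE_FAST v → v=24. Stack: []
LOAD_FAST a → push 12. Stack: [12]
LOAD_CONST → push 8. Stack: [12, 8]
BINARY_OP & → 12 & 8 = 8. Stack: [8]
LOAD_FAST a → push 12. Stack: [8, 12]
LOAD_CONST → push 7. Stack: [8, 12, 7]
BINARY_OP - → 12 - 7 = 5. Stack: [8, 5]
BINARY_OP | → 8 | 5 = 13. Stack: [13]
STORE_FAST v → v=13. Stack: []
LOAD_CONST → push 5. Stack: [5]
LOAD_FAST a → push 12. Stack: [5, 12]
BINARY_OP - → 5 - 12 = -7. Stack: [-7]
LOAD_FAST v → push 13. Stack: [-7, 13]
BINARY_OP & → -7 & 13 = 9. Stack: [9]
STORE_FAST p → p=9. Stack: []
LOAD_FAST v → push 13. Stack: [13]
LOAD_CONST → push 6. Stack: [13, 6]
BINARY_OP + → 13 + 6 = 19. Stack: [19]
LOAD_CONST → push 9. Stack: [19, 9]
LOAD_FAST p → push 9. Stack: [19, 9, 9]
BINARY_OP | → 9 | 9 = 9. Stack: [19, 9]
BINARY_OP ^ → 19 ^ 9 = 26. Stack: [26]
STORE_FAST x → x=26. Stack: []
LOAD_FAST_LOAD_FAST x,v → push 26,13. Stack: [26, 13]
BINARY_OP - → 26 - 13 = 13. Stack: [13]
RETURN_VALUE → return 13.

13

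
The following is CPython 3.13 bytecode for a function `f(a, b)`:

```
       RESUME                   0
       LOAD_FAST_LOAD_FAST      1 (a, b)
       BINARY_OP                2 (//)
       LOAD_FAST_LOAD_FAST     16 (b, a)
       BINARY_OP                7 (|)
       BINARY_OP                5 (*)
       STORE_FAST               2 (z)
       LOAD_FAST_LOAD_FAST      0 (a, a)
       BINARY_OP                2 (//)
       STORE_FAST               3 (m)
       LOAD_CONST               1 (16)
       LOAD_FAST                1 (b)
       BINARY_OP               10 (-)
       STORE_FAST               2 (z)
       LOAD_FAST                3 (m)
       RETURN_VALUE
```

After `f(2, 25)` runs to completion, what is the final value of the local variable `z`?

-9

LOAD_FAST_LOAD_FAST a,b → push 2,25. Stack: [2, 25]
BINARY_OP // → 2 // 25 = 0. Stack: [0]
LOAD_FAST_LOAD_FAST b,a → push 25,2. Stack: [0, 25, 2]
BINARY_OP | → 25 | 2 = 27. Stack: [0, 27]
BINARY_OP * → 0 * 27 = 0. Stack: [0]
STORE_FAST z → z=0. Stack: []
LOAD_FAST_LOAD_FAST a,a → push 2,2. Stack: [2, 2]
BINARY_OP // → 2 // 2 = 1. Stack: [1]
STORE_FAST m → m=1. Stack: []
LOAD_CONST → push 16. Stack: [16]
LOAD_FAST b → push 25. Stack: [16, 25]
BINARY_OP - → 16 - 25 = -9. Stack: [-9]
STORE_FAST z → z=-9. Stack: []
LOAD_FAST m → push 1. Stack: [1]
RETURN_VALUE → return 1.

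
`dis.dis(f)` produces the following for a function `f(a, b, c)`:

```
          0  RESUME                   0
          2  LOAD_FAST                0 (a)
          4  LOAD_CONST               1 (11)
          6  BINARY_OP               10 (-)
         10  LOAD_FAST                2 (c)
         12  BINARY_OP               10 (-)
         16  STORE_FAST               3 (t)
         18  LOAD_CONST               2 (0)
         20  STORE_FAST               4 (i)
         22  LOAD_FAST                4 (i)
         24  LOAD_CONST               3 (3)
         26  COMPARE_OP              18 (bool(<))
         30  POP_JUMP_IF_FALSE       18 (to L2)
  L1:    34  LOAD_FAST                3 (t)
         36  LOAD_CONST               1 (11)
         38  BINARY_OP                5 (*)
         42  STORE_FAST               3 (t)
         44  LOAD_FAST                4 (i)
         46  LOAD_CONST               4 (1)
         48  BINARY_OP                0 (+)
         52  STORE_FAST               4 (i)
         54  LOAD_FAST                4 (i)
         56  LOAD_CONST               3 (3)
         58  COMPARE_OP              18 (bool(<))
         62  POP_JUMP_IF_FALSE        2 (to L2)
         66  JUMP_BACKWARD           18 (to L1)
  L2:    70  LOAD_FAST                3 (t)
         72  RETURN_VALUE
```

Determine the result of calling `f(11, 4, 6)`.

LOAD_FAST a → push 11. Stack: [11]
LOAD_CONST → push 11. Stack: [11, 11]
BINARY_OP - → 11 - 11 = 0. Stack: [0]
LOAD_FAST c → push 6. Stack: [0, 6]
BINARY_OP - → 0 - 6 = -6. Stack: [-6]
STORE_FAST t → t=-6. Stack: []
LOAD_CONST → push 0. Stack: [0]
STORE_FAST i → i=0. Stack: []
LOAD_FAST i → push 0. Stack: [0]
LOAD_CONST → push 3. Stack: [0, 3]
COMPARE_OP bool(<) → 0 vs 3 = True. Stack: [True]
POP_JUMP_IF_FALSE → pop True; no jump. Stack: []
LOAD_FAST t → push -6. Stack: [-6]
LOAD_CONST → push 11. Stack: [-6, 11]
BINARY_OP * → -6 * 11 = -66. Stack: [-66]
STORE_FAST t → t=-66. Stack: []
LOAD_FAST i → push 0. Stack: [0]
LOAD_CONST → push 1. Stack: [0, 1]
BINARY_OP + → 0 + 1 = 1. Stack: [1]
STORE_FAST i → i=1. Stack: []
LOAD_FAST i → push 1. Stack: [1]
LOAD_CONST → push 3. Stack: [1, 3]
COMPARE_OP bool(<) → 1 vs 3 = True. Stack: [True]
POP_JUMP_IF_FALSE → pop True; no jump. Stack: []
LOAD_FAST t → push -66. Stack: [-66]
LOAD_CONST → push 11. Stack: [-66, 11]
BINARY_OP * → -66 * 11 = -726. Stack: [-726]
STORE_FAST t → t=-726. Stack: []
LOAD_FAST i → push 1. Stack: [1]
LOAD_CONST → push 1. Stack: [1, 1]
BINARY_OP + → 1 + 1 = 2. Stack: [2]
STORE_FAST i → i=2. Stack: []
LOAD_FAST i → push 2. Stack: [2]
LOAD_CONST → push 3. Stack: [2, 3]
COMPARE_OP bool(<) → 2 vs 3 = True. Stack: [True]
POP_JUMP_IF_FALSE → pop True; no jump. Stack: []
LOAD_FAST t → push -726. Stack: [-726]
LOAD_CONST → push 11. Stack: [-726, 11]
BINARY_OP * → -726 * 11 = -7986. Stack: [-7986]
STORE_FAST t → t=-7986. Stack: []
LOAD_FAST i → push 2. Stack: [2]
LOAD_CONST → push 1. Stack: [2, 1]
BINARY_OP + → 2 + 1 = 3. Stack: [3]
STORE_FAST i → i=3. Stack: []
LOAD_FAST i → push 3. Stack: [3]
LOAD_CONST → push 3. Stack: [3, 3]
COMPARE_OP bool(<) → 3 vs 3 = False. Stack: [False]
POP_JUMP_IF_FALSE → pop False; jump. Stack: []
LOAD_FAST t → push -7986. Stack: [-7986]
RETURN_VALUE → return -7986.

-7986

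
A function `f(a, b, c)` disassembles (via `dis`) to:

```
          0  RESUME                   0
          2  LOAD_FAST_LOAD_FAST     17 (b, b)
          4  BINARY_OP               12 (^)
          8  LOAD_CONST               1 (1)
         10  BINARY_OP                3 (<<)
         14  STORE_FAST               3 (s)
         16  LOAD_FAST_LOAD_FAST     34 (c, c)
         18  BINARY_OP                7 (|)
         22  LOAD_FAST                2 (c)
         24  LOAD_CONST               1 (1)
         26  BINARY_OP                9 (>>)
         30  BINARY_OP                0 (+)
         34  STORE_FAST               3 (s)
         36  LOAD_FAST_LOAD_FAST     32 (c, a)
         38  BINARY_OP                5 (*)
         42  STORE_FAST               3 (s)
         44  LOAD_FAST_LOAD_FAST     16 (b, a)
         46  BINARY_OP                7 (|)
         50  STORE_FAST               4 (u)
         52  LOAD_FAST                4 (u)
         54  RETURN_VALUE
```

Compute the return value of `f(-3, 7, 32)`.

-1

LOAD_FAST_LOAD_FAST b,b → push 7,7. Stack: [7, 7]
BINARY_OP ^ → 7 ^ 7 = 0. Stack: [0]
LOAD_CONST → push 1. Stack: [0, 1]
BINARY_OP << → 0 << 1 = 0. Stack: [0]
STORE_FAST s → s=0. Stack: []
LOAD_FAST_LOAD_FAST c,c → push 32,32. Stack: [32, 32]
BINARY_OP | → 32 | 32 = 32. Stack: [32]
LOAD_FAST c → push 32. Stack: [32, 32]
LOAD_CONST → push 1. Stack: [32, 32, 1]
BINARY_OP >> → 32 >> 1 = 16. Stack: [32, 16]
BINARY_OP + → 32 + 16 = 48. Stack: [48]
STORE_FAST s → s=48. Stack: []
LOAD_FAST_LOAD_FAST c,a → push 32,-3. Stack: [32, -3]
BINARY_OP * → 32 * -3 = -96. Stack: [-96]
STORE_FAST s → s=-96. Stack: []
LOAD_FAST_LOAD_FAST b,a → push 7,-3. Stack: [7, -3]
BINARY_OP | → 7 | -3 = -1. Stack: [-1]
STORE_FAST u → u=-1. Stack: []
LOAD_FAST u → push -1. Stack: [-1]
RETURN_VALUE → return -1.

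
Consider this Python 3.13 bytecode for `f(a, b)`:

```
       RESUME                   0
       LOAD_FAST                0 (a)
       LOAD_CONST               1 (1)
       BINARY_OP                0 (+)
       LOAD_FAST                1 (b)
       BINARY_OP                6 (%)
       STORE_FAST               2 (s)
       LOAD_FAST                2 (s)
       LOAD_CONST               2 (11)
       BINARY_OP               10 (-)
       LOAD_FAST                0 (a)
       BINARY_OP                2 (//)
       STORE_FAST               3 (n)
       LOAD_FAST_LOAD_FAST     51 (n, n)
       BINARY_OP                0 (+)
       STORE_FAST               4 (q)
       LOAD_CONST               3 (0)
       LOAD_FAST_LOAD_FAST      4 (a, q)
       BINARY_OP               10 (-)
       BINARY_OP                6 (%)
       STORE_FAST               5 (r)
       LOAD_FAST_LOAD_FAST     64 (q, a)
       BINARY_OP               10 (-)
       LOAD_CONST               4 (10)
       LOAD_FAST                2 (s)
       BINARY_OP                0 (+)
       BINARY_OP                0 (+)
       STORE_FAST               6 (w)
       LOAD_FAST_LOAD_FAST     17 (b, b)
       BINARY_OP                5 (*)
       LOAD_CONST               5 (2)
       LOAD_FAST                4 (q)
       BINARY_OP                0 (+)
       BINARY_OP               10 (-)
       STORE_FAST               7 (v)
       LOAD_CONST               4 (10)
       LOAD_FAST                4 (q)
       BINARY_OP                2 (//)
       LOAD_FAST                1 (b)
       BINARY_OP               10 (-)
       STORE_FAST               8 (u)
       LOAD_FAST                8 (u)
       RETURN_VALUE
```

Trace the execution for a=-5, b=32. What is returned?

-34

LOAD_FAST a → push -5. Stack: [-5]
LOAD_CONST → push 1. Stack: [-5, 1]
BINARY_OP + → -5 + 1 = -4. Stack: [-4]
LOAD_FAST b → push 32. Stack: [-4, 32]
BINARY_OP % → -4 % 32 = 28. Stack: [28]
STORE_FAST s → s=28. Stack: []
LOAD_FAST s → push 28. Stack: [28]
LOAD_CONST → push 11. Stack: [28, 11]
BINARY_OP - → 28 - 11 = 17. Stack: [17]
LOAD_FAST a → push -5. Stack: [17, -5]
BINARY_OP // → 17 // -5 = -4. Stack: [-4]
STORE_FAST n → n=-4. Stack: []
LOAD_FAST_LOAD_FAST n,n → push -4,-4. Stack: [-4, -4]
BINARY_OP + → -4 + -4 = -8. Stack: [-8]
STORE_FAST q → q=-8. Stack: []
LOAD_CONST → push 0. Stack: [0]
LOAD_FAST_LOAD_FAST a,q → push -5,-8. Stack: [0, -5, -8]
BINARY_OP - → -5 - -8 = 3. Stack: [0, 3]
BINARY_OP % → 0 % 3 = 0. Stack: [0]
STORE_FAST r → r=0. Stack: []
LOAD_FAST_LOAD_FAST q,a → push -8,-5. Stack: [-8, -5]
BINARY_OP - → -8 - -5 = -3. Stack: [-3]
LOAD_CONST → push 10. Stack: [-3, 10]
LOAD_FAST s → push 28. Stack: [-3, 10, 28]
BINARY_OP + → 10 + 28 = 38. Stack: [-3, 38]
BINARY_OP + → -3 + 38 = 35. Stack: [35]
STORE_FAST w → w=35. Stack: []
LOAD_FAST_LOAD_FAST b,b → push 32,32. Stack: [32, 32]
BINARY_OP * → 32 * 32 = 1024. Stack: [1024]
LOAD_CONST → push 2. Stack: [1024, 2]
LOAD_FAST q → push -8. Stack: [1024, 2, -8]
BINARY_OP + → 2 + -8 = -6. Stack: [1024, -6]
BINARY_OP - → 1024 - -6 = 1030. Stack: [1030]
STORE_FAST v → v=1030. Stack: []
LOAD_CONST → push 10. Stack: [10]
LOAD_FAST q → push -8. Stack: [10, -8]
BINARY_OP // → 10 // -8 = -2. Stack: [-2]
LOAD_FAST b → push 32. Stack: [-2, 32]
BINARY_OP - → -2 - 32 = -34. Stack: [-34]
STORE_FAST u → u=-34. Stack: []
LOAD_FAST u → push -34. Stack: [-34]
RETURN_VALUE → return -34.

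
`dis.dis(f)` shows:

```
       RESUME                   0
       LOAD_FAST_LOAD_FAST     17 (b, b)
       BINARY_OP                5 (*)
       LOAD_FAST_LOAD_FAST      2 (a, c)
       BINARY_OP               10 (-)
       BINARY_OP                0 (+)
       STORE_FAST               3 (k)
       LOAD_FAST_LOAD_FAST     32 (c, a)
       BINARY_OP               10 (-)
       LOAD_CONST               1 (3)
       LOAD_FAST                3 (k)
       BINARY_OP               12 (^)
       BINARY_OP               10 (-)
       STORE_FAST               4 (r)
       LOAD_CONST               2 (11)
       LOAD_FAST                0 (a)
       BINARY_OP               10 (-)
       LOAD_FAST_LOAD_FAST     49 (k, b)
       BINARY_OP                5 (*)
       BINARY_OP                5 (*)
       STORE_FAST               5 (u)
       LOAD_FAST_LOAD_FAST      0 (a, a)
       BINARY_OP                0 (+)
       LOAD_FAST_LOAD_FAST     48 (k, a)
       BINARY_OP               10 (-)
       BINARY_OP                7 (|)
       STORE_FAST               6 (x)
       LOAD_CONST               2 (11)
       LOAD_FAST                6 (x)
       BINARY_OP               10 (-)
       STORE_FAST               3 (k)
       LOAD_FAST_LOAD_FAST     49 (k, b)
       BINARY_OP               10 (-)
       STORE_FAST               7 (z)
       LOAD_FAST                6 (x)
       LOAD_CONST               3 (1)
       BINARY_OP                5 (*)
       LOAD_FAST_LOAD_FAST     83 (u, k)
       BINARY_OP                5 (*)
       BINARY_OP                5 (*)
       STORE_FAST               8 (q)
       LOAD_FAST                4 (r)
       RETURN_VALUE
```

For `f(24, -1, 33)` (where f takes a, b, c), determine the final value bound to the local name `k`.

27

LOAD_FAST_LOAD_FAST b,b → push -1,-1. Stack: [-1, -1]
BINARY_OP * → -1 * -1 = 1. Stack: [1]
LOAD_FAST_LOAD_FAST a,c → push 24,33. Stack: [1, 24, 33]
BINARY_OP - → 24 - 33 = -9. Stack: [1, -9]
BINARY_OP + → 1 + -9 = -8. Stack: [-8]
STORE_FAST k → k=-8. Stack: []
LOAD_FAST_LOAD_FAST c,a → push 33,24. Stack: [33, 24]
BINARY_OP - → 33 - 24 = 9. Stack: [9]
LOAD_CONST → push 3. Stack: [9, 3]
LOAD_FAST k → push -8. Stack: [9, 3, -8]
BINARY_OP ^ → 3 ^ -8 = -5. Stack: [9, -5]
BINARY_OP - → 9 - -5 = 14. Stack: [14]
STORE_FAST r → r=14. Stack: []
LOAD_CONST → push 11. Stack: [11]
LOAD_FAST a → push 24. Stack: [11, 24]
BINARY_OP - → 11 - 24 = -13. Stack: [-13]
LOAD_FAST_LOAD_FAST k,b → push -8,-1. Stack: [-13, -8, -1]
BINARY_OP * → -8 * -1 = 8. Stack: [-13, 8]
BINARY_OP * → -13 * 8 = -104. Stack: [-104]
STORE_FAST u → u=-104. Stack: []
LOAD_FAST_LOAD_FAST a,a → push 24,24. Stack: [24, 24]
BINARY_OP + → 24 + 24 = 48. Stack: [48]
LOAD_FAST_LOAD_FAST k,a → push -8,24. Stack: [48, -8, 24]
BINARY_OP - → -8 - 24 = -32. Stack: [48, -32]
BINARY_OP | → 48 | -32 = -16. Stack: [-16]
STORE_FAST x → x=-16. Stack: []
LOAD_CONST → push 11. Stack: [11]
LOAD_FAST x → push -16. Stack: [11, -16]
BINARY_OP - → 11 - -16 = 27. Stack: [27]
STORE_FAST k → k=27. Stack: []
LOAD_FAST_LOAD_FAST k,b → push 27,-1. Stack: [27, -1]
BINARY_OP - → 27 - -1 = 28. Stack: [28]
STORE_FAST z → z=28. Stack: []
LOAD_FAST x → push -16. Stack: [-16]
LOAD_CONST → push 1. Stack: [-16, 1]
BINARY_OP * → -16 * 1 = -16. Stack: [-16]
LOAD_FAST_LOAD_FAST u,k → push -104,27. Stack: [-16, -104, 27]
BINARY_OP * → -104 * 27 = -2808. Stack: [-16, -2808]
BINARY_OP * → -16 * -2808 = 44928. Stack: [44928]
STORE_FAST q → q=44928. Stack: []
LOAD_FAST r → push 14. Stack: [14]
RETURN_VALUE → return 14.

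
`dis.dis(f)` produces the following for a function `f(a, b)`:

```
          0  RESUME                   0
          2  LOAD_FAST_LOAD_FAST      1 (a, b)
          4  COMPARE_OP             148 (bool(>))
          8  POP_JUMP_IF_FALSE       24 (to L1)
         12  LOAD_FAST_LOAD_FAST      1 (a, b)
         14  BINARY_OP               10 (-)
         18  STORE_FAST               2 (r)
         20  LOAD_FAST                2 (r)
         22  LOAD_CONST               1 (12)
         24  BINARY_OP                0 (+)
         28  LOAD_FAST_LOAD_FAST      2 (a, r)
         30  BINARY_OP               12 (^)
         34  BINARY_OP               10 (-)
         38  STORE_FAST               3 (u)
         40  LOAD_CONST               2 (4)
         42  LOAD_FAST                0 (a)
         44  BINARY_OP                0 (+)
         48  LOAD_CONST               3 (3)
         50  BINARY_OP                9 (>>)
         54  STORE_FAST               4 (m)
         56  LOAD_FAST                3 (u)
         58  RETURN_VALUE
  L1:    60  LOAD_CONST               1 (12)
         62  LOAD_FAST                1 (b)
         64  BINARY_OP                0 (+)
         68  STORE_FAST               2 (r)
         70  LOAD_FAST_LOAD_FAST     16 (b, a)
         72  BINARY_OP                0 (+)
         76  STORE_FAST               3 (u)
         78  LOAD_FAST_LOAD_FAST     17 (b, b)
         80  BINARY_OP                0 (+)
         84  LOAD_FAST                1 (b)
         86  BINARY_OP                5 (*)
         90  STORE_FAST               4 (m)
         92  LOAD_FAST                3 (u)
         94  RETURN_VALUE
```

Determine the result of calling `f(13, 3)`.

LOAD_FAST_LOAD_FAST a,b → push 13,3. Stack: [13, 3]
COMPARE_OP bool(>) → 13 vs 3 = True. Stack: [True]
POP_JUMP_IF_FALSE → pop True; no jump. Stack: []
LOAD_FAST_LOAD_FAST a,b → push 13,3. Stack: [13, 3]
BINARY_OP - → 13 - 3 = 10. Stack: [10]
STORE_FAST r → r=10. Stack: []
LOAD_FAST r → push 10. Stack: [10]
LOAD_CONST → push 12. Stack: [10, 12]
BINARY_OP + → 10 + 12 = 22. Stack: [22]
LOAD_FAST_LOAD_FAST a,r → push 13,10. Stack: [22, 13, 10]
BINARY_OP ^ → 13 ^ 10 = 7. Stack: [22, 7]
BINARY_OP - → 22 - 7 = 15. Stack: [15]
STORE_FAST u → u=15. Stack: []
LOAD_CONST → push 4. Stack: [4]
LOAD_FAST a → push 13. Stack: [4, 13]
BINARY_OP + → 4 + 13 = 17. Stack: [17]
LOAD_CONST → push 3. Stack: [17, 3]
BINARY_OP >> → 17 >> 3 = 2. Stack: [2]
STORE_FAST m → m=2. Stack: []
LOAD_FAST u → push 15. Stack: [15]
RETURN_VALUE → return 15.

15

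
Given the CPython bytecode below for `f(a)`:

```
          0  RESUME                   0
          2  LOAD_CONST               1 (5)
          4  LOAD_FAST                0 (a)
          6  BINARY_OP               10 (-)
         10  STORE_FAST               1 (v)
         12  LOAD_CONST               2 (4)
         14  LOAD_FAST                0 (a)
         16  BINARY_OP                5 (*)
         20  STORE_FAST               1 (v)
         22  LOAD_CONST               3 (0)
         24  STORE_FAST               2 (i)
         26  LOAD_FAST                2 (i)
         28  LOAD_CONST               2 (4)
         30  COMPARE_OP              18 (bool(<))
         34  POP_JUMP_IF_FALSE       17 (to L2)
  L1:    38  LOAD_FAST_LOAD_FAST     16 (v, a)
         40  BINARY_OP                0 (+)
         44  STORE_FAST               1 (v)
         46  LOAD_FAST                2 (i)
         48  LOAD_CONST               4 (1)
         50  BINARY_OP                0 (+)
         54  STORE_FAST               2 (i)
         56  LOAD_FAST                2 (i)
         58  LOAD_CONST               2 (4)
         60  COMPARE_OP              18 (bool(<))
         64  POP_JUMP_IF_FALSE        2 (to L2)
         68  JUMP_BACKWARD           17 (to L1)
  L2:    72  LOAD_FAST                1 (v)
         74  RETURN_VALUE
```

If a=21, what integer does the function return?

168

LOAD_CONST → push 5. Stack: [5]
LOAD_FAST a → push 21. Stack: [5, 21]
BINARY_OP - → 5 - 21 = -16. Stack: [-16]
STORE_FAST v → v=-16. Stack: []
LOAD_CONST → push 4. Stack: [4]
LOAD_FAST a → push 21. Stack: [4, 21]
BINARY_OP * → 4 * 21 = 84. Stack: [84]
STORE_FAST v → v=84. Stack: []
LOAD_CONST → push 0. Stack: [0]
STORE_FAST i → i=0. Stack: []
LOAD_FAST i → push 0. Stack: [0]
LOAD_CONST → push 4. Stack: [0, 4]
COMPARE_OP bool(<) → 0 vs 4 = True. Stack: [True]
POP_JUMP_IF_FALSE → pop True; no jump. Stack: []
LOAD_FAST_LOAD_FAST v,a → push 84,21. Stack: [84, 21]
BINARY_OP + → 84 + 21 = 105. Stack: [105]
STORE_FAST v → v=105. Stack: []
LOAD_FAST i → push 0. Stack: [0]
LOAD_CONST → push 1. Stack: [0, 1]
BINARY_OP + → 0 + 1 = 1. Stack: [1]
STORE_FAST i → i=1. Stack: []
LOAD_FAST i → push 1. Stack: [1]
LOAD_CONST → push 4. Stack: [1, 4]
COMPARE_OP bool(<) → 1 vs 4 = True. Stack: [True]
POP_JUMP_IF_FALSE → pop True; no jump. Stack: []
LOAD_FAST_LOAD_FAST v,a → push 105,21. Stack: [105, 21]
BINARY_OP + → 105 + 21 = 126. Stack: [126]
STORE_FAST v → v=126. Stack: []
LOAD_FAST i → push 1. Stack: [1]
LOAD_CONST → push 1. Stack: [1, 1]
BINARY_OP + → 1 + 1 = 2. Stack: [2]
STORE_FAST i → i=2. Stack: []
LOAD_FAST i → push 2. Stack: [2]
LOAD_CONST → push 4. Stack: [2, 4]
COMPARE_OP bool(<) → 2 vs 4 = True. Stack: [True]
POP_JUMP_IF_FALSE → pop True; no jump. Stack: []
LOAD_FAST_LOAD_FAST v,a → push 126,21. Stack: [126, 21]
BINARY_OP + → 126 + 21 = 147. Stack: [147]
STORE_FAST v → v=147. Stack: []
LOAD_FAST i → push 2. Stack: [2]
LOAD_CONST → push 1. Stack: [2, 1]
BINARY_OP + → 2 + 1 = 3. Stack: [3]
STORE_FAST i → i=3. Stack: []
LOAD_FAST i → push 3. Stack: [3]
LOAD_CONST → push 4. Stack: [3, 4]
COMPARE_OP bool(<) → 3 vs 4 = True. Stack: [True]
POP_JUMP_IF_FALSE → pop True; no jump. Stack: []
LOAD_FAST_LOAD_FAST v,a → push 147,21. Stack: [147, 21]
BINARY_OP + → 147 + 21 = 168. Stack: [168]
STORE_FAST v → v=168. Stack: []
LOAD_FAST i → push 3. Stack: [3]
LOAD_CONST → push 1. Stack: [3, 1]
BINARY_OP + → 3 + 1 = 4. Stack: [4]
STORE_FAST i → i=4. Stack: []
LOAD_FAST i → push 4. Stack: [4]
LOAD_CONST → push 4. Stack: [4, 4]
COMPARE_OP bool(<) → 4 vs 4 = False. Stack: [False]
POP_JUMP_IF_FALSE → pop False; jump. Stack: []
LOAD_FAST v → push 168. Stack: [168]
RETURN_VALUE → return 168.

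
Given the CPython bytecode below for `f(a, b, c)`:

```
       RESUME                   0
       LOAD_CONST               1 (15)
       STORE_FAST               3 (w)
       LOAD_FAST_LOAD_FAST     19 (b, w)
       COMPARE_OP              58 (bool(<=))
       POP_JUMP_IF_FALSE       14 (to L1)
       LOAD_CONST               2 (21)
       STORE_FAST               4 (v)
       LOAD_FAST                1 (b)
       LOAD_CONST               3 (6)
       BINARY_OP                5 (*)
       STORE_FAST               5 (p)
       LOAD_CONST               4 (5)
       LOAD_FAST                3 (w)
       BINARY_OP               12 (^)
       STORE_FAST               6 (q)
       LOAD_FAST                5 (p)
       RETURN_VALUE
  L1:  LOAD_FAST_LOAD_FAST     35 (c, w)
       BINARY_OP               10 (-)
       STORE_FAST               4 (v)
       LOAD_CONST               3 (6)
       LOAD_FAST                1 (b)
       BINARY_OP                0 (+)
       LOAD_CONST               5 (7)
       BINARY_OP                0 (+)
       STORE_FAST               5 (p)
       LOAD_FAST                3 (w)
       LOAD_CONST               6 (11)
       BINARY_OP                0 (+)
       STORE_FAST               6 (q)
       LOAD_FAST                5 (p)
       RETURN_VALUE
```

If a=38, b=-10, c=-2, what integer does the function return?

-60

LOAD_CONST → push 15. Stack: [15]
STORE_FAST w → w=15. Stack: []
LOAD_FAST_LOAD_FAST b,w → push -10,15. Stack: [-10, 15]
COMPARE_OP bool(<=) → -10 vs 15 = True. Stack: [True]
POP_JUMP_IF_FALSE → pop True; no jump. Stack: []
LOAD_CONST → push 21. Stack: [21]
STORE_FAST v → v=21. Stack: []
LOAD_FAST b → push -10. Stack: [-10]
LOAD_CONST → push 6. Stack: [-10, 6]
BINARY_OP * → -10 * 6 = -60. Stack: [-60]
STORE_FAST p → p=-60. Stack: []
LOAD_CONST → push 5. Stack: [5]
LOAD_FAST w → push 15. Stack: [5, 15]
BINARY_OP ^ → 5 ^ 15 = 10. Stack: [10]
STORE_FAST q → q=10. Stack: []
LOAD_FAST p → push -60. Stack: [-60]
RETURN_VALUE → return -60.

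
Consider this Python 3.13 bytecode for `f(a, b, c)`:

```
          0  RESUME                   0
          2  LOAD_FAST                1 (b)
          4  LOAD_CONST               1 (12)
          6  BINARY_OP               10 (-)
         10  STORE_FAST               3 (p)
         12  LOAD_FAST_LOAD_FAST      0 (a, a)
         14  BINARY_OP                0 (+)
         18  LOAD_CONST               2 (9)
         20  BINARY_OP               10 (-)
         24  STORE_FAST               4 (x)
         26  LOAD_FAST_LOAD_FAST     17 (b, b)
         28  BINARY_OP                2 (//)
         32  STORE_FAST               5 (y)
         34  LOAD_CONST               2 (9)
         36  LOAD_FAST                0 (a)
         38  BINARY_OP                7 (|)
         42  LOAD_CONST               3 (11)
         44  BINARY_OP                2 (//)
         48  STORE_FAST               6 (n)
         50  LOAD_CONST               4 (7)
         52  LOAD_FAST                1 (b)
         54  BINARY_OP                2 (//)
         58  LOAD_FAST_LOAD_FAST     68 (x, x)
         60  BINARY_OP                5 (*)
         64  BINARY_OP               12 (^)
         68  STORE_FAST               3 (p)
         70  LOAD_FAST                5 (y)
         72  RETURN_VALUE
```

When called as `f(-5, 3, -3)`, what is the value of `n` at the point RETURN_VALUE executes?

LOAD_FAST b → push 3. Stack: [3]
LOAD_CONST → push 12. Stack: [3, 12]
BINARY_OP - → 3 - 12 = -9. Stack: [-9]
STORE_FAST p → p=-9. Stack: []
LOAD_FAST_LOAD_FAST a,a → push -5,-5. Stack: [-5, -5]
BINARY_OP + → -5 + -5 = -10. Stack: [-10]
LOAD_CONST → push 9. Stack: [-10, 9]
BINARY_OP - → -10 - 9 = -19. Stack: [-19]
STORE_FAST x → x=-19. Stack: []
LOAD_FAST_LOAD_FAST b,b → push 3,3. Stack: [3, 3]
BINARY_OP // → 3 // 3 = 1. Stack: [1]
STORE_FAST y → y=1. Stack: []
LOAD_CONST → push 9. Stack: [9]
LOAD_FAST a → push -5. Stack: [9, -5]
BINARY_OP | → 9 | -5 = -5. Stack: [-5]
LOAD_CONST → push 11. Stack: [-5, 11]
BINARY_OP // → -5 // 11 = -1. Stack: [-1]
STORE_FAST n → n=-1. Stack: []
LOAD_CONST → push 7. Stack: [7]
LOAD_FAST b → push 3. Stack: [7, 3]
BINARY_OP // → 7 // 3 = 2. Stack: [2]
LOAD_FAST_LOAD_FAST x,x → push -19,-19. Stack: [2, -19, -19]
BINARY_OP * → -19 * -19 = 361. Stack: [2, 361]
BINARY_OP ^ → 2 ^ 361 = 363. Stack: [363]
STORE_FAST p → p=363. Stack: []
LOAD_FAST y → push 1. Stack: [1]
RETURN_VALUE → return 1.

-1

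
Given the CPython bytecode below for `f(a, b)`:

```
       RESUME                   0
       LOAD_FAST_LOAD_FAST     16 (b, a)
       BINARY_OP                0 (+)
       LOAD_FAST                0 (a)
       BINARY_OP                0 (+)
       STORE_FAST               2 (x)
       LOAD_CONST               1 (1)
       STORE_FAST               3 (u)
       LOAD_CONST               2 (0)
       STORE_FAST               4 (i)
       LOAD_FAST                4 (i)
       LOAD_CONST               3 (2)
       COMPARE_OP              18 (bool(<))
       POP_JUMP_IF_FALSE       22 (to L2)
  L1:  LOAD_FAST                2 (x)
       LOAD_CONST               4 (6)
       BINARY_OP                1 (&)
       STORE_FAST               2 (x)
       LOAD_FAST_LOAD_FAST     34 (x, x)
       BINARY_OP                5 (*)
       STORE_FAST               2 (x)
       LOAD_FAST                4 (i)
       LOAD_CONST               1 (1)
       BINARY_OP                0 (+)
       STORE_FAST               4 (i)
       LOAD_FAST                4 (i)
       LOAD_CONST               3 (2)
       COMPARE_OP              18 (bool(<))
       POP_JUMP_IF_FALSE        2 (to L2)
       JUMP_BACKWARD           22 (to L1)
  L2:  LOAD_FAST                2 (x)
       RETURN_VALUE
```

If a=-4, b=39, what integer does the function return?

16

LOAD_FAST_LOAD_FAST b,a → push 39,-4. Stack: [39, -4]
BINARY_OP + → 39 + -4 = 35. Stack: [35]
LOAD_FAST a → push -4. Stack: [35, -4]
BINARY_OP + → 35 + -4 = 31. Stack: [31]
STORE_FAST x → x=31. Stack: []
LOAD_CONST → push 1. Stack: [1]
STORE_FAST u → u=1. Stack: []
LOAD_CONST → push 0. Stack: [0]
STORE_FAST i → i=0. Stack: []
LOAD_FAST i → push 0. Stack: [0]
LOAD_CONST → push 2. Stack: [0, 2]
COMPARE_OP bool(<) → 0 vs 2 = True. Stack: [True]
POP_JUMP_IF_FALSE → pop True; no jump. Stack: []
LOAD_FAST x → push 31. Stack: [31]
LOAD_CONST → push 6. Stack: [31, 6]
BINARY_OP & → 31 & 6 = 6. Stack: [6]
STORE_FAST x → x=6. Stack: []
LOAD_FAST_LOAD_FAST x,x → push 6,6. Stack: [6, 6]
BINARY_OP * → 6 * 6 = 36. Stack: [36]
STORE_FAST x → x=36. Stack: []
LOAD_FAST i → push 0. Stack: [0]
LOAD_CONST → push 1. Stack: [0, 1]
BINARY_OP + → 0 + 1 = 1. Stack: [1]
STORE_FAST i → i=1. Stack: []
LOAD_FAST i → push 1. Stack: [1]
LOAD_CONST → push 2. Stack: [1, 2]
COMPARE_OP bool(<) → 1 vs 2 = True. Stack: [True]
POP_JUMP_IF_FALSE → pop True; no jump. Stack: []
LOAD_FAST x → push 36. Stack: [36]
LOAD_CONST → push 6. Stack: [36, 6]
BINARY_OP & → 36 & 6 = 4. Stack: [4]
STORE_FAST x → x=4. Stack: []
LOAD_FAST_LOAD_FAST x,x → push 4,4. Stack: [4, 4]
BINARY_OP * → 4 * 4 = 16. Stack: [16]
STORE_FAST x → x=16. Stack: []
LOAD_FAST i → push 1. Stack: [1]
LOAD_CONST → push 1. Stack: [1, 1]
BINARY_OP + → 1 + 1 = 2. Stack: [2]
STORE_FAST i → i=2. Stack: []
LOAD_FAST i → push 2. Stack: [2]
LOAD_CONST → push 2. Stack: [2, 2]
COMPARE_OP bool(<) → 2 vs 2 = False. Stack: [False]
POP_JUMP_IF_FALSE → pop False; jump. Stack: []
LOAD_FAST x → push 16. Stack: [16]
RETURN_VALUE → return 16.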